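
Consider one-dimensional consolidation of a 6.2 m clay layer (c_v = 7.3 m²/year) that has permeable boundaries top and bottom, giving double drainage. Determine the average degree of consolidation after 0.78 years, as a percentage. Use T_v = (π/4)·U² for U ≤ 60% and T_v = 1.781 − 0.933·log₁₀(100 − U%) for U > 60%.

U ≈ 81.2 %

Drainage path length: H_d = H/2 = 3.1 m (double drainage).
T_v = c_v·t/H_d² = 7.3×0.78/3.1² = 0.59251.
T_v = 0.59251 corresponds to the U > 60% branch:
U = 1 − 10^((1.781 − T_v)/0.933)/100 = 0.8121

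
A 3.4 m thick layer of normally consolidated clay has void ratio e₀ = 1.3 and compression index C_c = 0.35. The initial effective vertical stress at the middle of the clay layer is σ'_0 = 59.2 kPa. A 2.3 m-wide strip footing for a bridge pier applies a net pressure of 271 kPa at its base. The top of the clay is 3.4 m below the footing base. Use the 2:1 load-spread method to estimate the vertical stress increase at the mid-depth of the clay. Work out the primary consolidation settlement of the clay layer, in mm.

Mid-depth of clay below the footing base: z = 3.4 + 3.4/2 = 5.1 m.
Stress increase at mid-clay by the 2:1 spreading method:
Δσ = qB/(B+z) = 271×2.3/(2.3+5.1) = 84.23 kPa
Final effective stress: σ'_f = σ'_0 + Δσ = 59.2 + 84.23 = 143.43 kPa.
Normally consolidated clay, so the full stress increment lies on the virgin compression line:
S_c = C_c·H/(1+e₀)·log₁₀(σ'_f/σ'_0) = 0.35×3.4/(1+1.3)×log₁₀(143.43/59.2)
    = 0.51739 × 0.38432 = 0.1988 m

S_c ≈ 199 mm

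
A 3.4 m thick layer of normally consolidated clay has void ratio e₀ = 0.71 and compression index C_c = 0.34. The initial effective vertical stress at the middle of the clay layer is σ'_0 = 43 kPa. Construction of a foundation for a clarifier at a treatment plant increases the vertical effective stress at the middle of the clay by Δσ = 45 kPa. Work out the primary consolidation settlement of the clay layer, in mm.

S_c ≈ 210 mm

Final effective stress: σ'_f = σ'_0 + Δσ = 43 + 45 = 88 kPa.
Normally consolidated clay, so the full stress increment lies on the virgin compression line:
S_c = C_c·H/(1+e₀)·log₁₀(σ'_f/σ'_0) = 0.34×3.4/(1+0.71)×log₁₀(88/43)
    = 0.67602 × 0.31101 = 0.2102 m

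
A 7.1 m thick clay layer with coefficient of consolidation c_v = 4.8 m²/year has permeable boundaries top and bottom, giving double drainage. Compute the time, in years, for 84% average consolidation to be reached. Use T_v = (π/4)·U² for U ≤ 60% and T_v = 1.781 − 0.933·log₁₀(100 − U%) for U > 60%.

t ≈ 1.73 years

Drainage path length: H_d = H/2 = 3.55 m (double drainage).
U > 60%: T_v = 1.781 − 0.933·log₁₀(100 − 84) = 0.65756.
t = T_v·H_d²/c_v = 0.65756×3.55²/4.8 = 1.726 years.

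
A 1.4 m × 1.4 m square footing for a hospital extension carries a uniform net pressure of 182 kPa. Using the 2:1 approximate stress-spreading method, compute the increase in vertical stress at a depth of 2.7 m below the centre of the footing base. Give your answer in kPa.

By the 2:1 method the load spreads at 1 horizontal : 2 vertical, so at depth z the loaded area has grown by z in each plan dimension:
Δσ = qBL/((B+z)(L+z)) = 182×1.4×1.4/((1.4+2.7)(1.4+2.7)) = 21.221 kPa

Δσ_z ≈ 21.2 kPa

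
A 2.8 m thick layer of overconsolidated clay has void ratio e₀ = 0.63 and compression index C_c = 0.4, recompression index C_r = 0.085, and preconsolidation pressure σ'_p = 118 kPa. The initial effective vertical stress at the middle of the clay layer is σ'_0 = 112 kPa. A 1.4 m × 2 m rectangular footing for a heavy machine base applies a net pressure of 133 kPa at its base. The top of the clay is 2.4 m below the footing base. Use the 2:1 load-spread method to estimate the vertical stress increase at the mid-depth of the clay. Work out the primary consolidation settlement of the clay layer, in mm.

S_c ≈ 19 mm

Mid-depth of clay below the footing base: z = 2.4 + 2.8/2 = 3.8 m.
Stress increase at mid-clay by the 2:1 spreading method:
Δσ = qBL/((B+z)(L+z)) = 133×1.4×2/((1.4+3.8)(2+3.8)) = 12.347 kPa
Final effective stress: σ'_f = 112 + 12.347 = 124.35 kPa.
σ'_f = 124.35 > σ'_p = 118 kPa, so the stress path crosses the preconsolidation pressure — recompression up to σ'_p, then virgin compression beyond:
S_c = H/(1+e₀)·[C_r·log₁₀(σ'_p/σ'_0) + C_c·log₁₀(σ'_f/σ'_p)]
    = 2.8/1.63 × [0.085×log₁₀(118/112) + 0.4×log₁₀(124.35/118)]
    = 1.7178 × [0.0019264 + 0.0091055] = 0.01895 m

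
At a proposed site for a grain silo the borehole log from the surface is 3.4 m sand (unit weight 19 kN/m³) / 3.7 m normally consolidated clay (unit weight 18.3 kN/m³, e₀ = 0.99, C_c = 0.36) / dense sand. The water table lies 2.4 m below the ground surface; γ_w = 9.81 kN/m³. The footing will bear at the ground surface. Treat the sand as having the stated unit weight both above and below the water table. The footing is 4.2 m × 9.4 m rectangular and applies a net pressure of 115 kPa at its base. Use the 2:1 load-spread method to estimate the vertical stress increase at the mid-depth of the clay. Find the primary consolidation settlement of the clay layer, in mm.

S_c ≈ 111 mm

Mid-depth of clay below the ground surface: z = 3.4 + 3.7/2 = 5.25 m.
Total vertical stress at mid-clay: σ_v = 19×3.4 + 18.3×1.85 = 98.455 kPa.
Pore pressure: u = 9.81×(5.25 − 2.4) = 27.959 kPa.
Initial effective stress: σ'_0 = σ_v − u = 98.455 − 27.959 = 70.496 kPa.
Stress increase at mid-clay by the 2:1 spreading method:
Δσ = qBL/((B+z)(L+z)) = 115×4.2×9.4/((4.2+5.25)(9.4+5.25)) = 32.795 kPa
Final effective stress: σ'_f = σ'_0 + Δσ = 70.496 + 32.795 = 103.29 kPa.
Normally consolidated clay, so the full stress increment lies on the virgin compression line:
S_c = C_c·H/(1+e₀)·log₁₀(σ'_f/σ'_0) = 0.36×3.7/(1+0.99)×log₁₀(103.29/70.496)
    = 0.66935 × 0.16589 = 0.111 m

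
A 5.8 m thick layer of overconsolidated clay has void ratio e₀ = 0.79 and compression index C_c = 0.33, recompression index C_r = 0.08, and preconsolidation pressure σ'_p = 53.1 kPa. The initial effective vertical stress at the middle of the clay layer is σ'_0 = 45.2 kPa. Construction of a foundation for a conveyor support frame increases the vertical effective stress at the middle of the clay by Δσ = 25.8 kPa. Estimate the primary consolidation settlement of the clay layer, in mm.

S_c ≈ 153 mm

Final effective stress: σ'_f = 45.2 + 25.8 = 71 kPa.
σ'_f = 71 > σ'_p = 53.1 kPa, so the stress path crosses the preconsolidation pressure — recompression up to σ'_p, then virgin compression beyond:
S_c = H/(1+e₀)·[C_r·log₁₀(σ'_p/σ'_0) + C_c·log₁₀(σ'_f/σ'_p)]
    = 5.8/1.79 × [0.08×log₁₀(53.1/45.2) + 0.33×log₁₀(71/53.1)]
    = 3.2402 × [0.0055965 + 0.041634] = 0.153 m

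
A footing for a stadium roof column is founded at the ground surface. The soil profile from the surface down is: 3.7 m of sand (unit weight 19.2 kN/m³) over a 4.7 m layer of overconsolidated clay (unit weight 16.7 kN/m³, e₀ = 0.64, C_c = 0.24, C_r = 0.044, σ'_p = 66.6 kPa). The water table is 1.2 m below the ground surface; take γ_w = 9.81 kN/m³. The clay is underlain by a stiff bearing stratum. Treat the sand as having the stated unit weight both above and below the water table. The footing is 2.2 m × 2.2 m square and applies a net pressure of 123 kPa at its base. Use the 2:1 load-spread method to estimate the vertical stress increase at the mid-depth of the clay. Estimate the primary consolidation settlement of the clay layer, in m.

Mid-depth of clay below the ground surface: z = 3.7 + 4.7/2 = 6.05 m.
Total vertical stress at mid-clay: σ_v = 19.2×3.7 + 16.7×2.35 = 110.28 kPa.
Pore pressure: u = 9.81×(6.05 − 1.2) = 47.578 kPa.
Initial effective stress: σ'_0 = σ_v − u = 110.28 − 47.578 = 62.702 kPa.
Stress increase at mid-clay by the 2:1 spreading method:
Δσ = qBL/((B+z)(L+z)) = 123×2.2×2.2/((2.2+6.05)(2.2+6.05)) = 8.7467 kPa
Final effective stress: σ'_f = 62.702 + 8.7467 = 71.449 kPa.
σ'_f = 71.449 > σ'_p = 66.6 kPa, so the stress path crosses the preconsolidation pressure — recompression up to σ'_p, then virgin compression beyond:
S_c = H/(1+e₀)·[C_r·log₁₀(σ'_p/σ'_0) + C_c·log₁₀(σ'_f/σ'_p)]
    = 4.7/1.64 × [0.044×log₁₀(66.6/62.702) + 0.24×log₁₀(71.449/66.6)]
    = 2.8659 × [0.0011525 + 0.0073253] = 0.0243 m

S_c ≈ 0.0243 m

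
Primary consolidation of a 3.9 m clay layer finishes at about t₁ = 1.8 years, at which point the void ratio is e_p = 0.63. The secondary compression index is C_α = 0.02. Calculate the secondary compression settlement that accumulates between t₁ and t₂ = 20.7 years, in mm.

S_s ≈ 50.8 mm

Secondary compression: S_s = C_α·H/(1+e_p)·log₁₀(t₂/t₁)
S_s = 0.02×3.9/(1+0.63)×log₁₀(20.7/1.8)
    = 0.04785 × 1.061 = 0.05076 m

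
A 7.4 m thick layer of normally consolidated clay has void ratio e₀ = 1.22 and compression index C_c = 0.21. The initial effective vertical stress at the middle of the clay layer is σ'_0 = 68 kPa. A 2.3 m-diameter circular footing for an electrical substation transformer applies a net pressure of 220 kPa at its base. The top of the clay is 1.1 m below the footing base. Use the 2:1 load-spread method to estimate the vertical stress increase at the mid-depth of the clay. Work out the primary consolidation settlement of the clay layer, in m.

S_c ≈ 0.0889 m

Mid-depth of clay below the footing base: z = 1.1 + 7.4/2 = 4.8 m.
Stress increase at mid-clay by the 2:1 spreading method:
Δσ ≈ qD²/(D+z)² = 220×2.3²/(2.3+4.8)² = 23.087 kPa
Final effective stress: σ'_f = σ'_0 + Δσ = 68 + 23.087 = 91.087 kPa.
Normally consolidated clay, so the full stress increment lies on the virgin compression line:
S_c = C_c·H/(1+e₀)·log₁₀(σ'_f/σ'_0) = 0.21×7.4/(1+1.22)×log₁₀(91.087/68)
    = 0.7 × 0.12695 = 0.08886 m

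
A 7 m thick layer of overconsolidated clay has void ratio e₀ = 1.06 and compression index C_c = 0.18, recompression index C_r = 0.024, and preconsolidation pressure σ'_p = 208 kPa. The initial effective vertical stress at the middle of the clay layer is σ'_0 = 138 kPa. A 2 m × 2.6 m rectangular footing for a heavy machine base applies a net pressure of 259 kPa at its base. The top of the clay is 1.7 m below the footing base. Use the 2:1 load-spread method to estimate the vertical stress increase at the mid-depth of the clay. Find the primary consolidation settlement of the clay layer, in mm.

S_c ≈ 5.67 mm

Mid-depth of clay below the footing base: z = 1.7 + 7/2 = 5.2 m.
Stress increase at mid-clay by the 2:1 spreading method:
Δσ = qBL/((B+z)(L+z)) = 259×2×2.6/((2+5.2)(2.6+5.2)) = 23.981 kPa
Final effective stress: σ'_f = 138 + 23.981 = 161.98 kPa.
σ'_f = 161.98 ≤ σ'_p = 208 kPa, so the clay remains overconsolidated and only the recompression index applies:
S_c = C_r·H/(1+e₀)·log₁₀(σ'_f/σ'_0) = 0.024×7/2.06×log₁₀(161.98/138)
    = 0.081554 × 0.069582 = 0.005675 m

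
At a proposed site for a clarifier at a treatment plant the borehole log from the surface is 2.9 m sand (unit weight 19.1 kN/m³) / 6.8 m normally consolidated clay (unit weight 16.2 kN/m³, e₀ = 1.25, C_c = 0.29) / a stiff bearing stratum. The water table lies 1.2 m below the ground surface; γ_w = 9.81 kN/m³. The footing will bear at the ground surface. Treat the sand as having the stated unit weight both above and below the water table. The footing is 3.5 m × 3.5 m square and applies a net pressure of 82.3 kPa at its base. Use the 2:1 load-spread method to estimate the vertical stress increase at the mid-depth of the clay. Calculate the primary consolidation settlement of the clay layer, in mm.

Mid-depth of clay below the ground surface: z = 2.9 + 6.8/2 = 6.3 m.
Total vertical stress at mid-clay: σ_v = 19.1×2.9 + 16.2×3.4 = 110.47 kPa.
Pore pressure: u = 9.81×(6.3 − 1.2) = 50.031 kPa.
Initial effective stress: σ'_0 = σ_v − u = 110.47 − 50.031 = 60.439 kPa.
Stress increase at mid-clay by the 2:1 spreading method:
Δσ = qBL/((B+z)(L+z)) = 82.3×3.5×3.5/((3.5+6.3)(3.5+6.3)) = 10.497 kPa
Final effective stress: σ'_f = σ'_0 + Δσ = 60.439 + 10.497 = 70.936 kPa.
Normally consolidated clay, so the full stress increment lies on the virgin compression line:
S_c = C_c·H/(1+e₀)·log₁₀(σ'_f/σ'_0) = 0.29×6.8/(1+1.25)×log₁₀(70.936/60.439)
    = 0.87644 × 0.069549 = 0.06096 m

S_c ≈ 61 mm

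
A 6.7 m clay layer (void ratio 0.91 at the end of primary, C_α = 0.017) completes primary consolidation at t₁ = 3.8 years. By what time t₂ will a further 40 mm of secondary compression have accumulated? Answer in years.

t₂ ≈ 17.8 years

S_s = C_α·H/(1+e_p)·log₁₀(t₂/t₁) ⇒ log₁₀(t₂/t₁) = S_s·(1+e_p)/(C_α·H).
log₁₀(t₂/t₁) = 0.04 × (1+0.91) / (0.017×6.7) = 0.6708
t₂ = t₁ × 10^0.6708 = 3.8 × 4.686 = 17.81 years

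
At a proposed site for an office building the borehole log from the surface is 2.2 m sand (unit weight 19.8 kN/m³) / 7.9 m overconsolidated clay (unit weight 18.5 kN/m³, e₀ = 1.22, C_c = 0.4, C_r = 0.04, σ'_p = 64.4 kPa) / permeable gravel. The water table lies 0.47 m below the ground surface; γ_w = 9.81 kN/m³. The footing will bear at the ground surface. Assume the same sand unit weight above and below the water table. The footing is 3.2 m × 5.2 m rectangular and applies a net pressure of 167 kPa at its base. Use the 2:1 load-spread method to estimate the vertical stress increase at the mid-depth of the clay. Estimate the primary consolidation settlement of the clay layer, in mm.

Mid-depth of clay below the ground surface: z = 2.2 + 7.9/2 = 6.15 m.
Total vertical stress at mid-clay: σ_v = 19.8×2.2 + 18.5×3.95 = 116.64 kPa.
Pore pressure: u = 9.81×(6.15 − 0.47) = 55.721 kPa.
Initial effective stress: σ'_0 = σ_v − u = 116.64 − 55.721 = 60.919 kPa.
Stress increase at mid-clay by the 2:1 spreading method:
Δσ = qBL/((B+z)(L+z)) = 167×3.2×5.2/((3.2+6.15)(5.2+6.15)) = 26.186 kPa
Final effective stress: σ'_f = 60.919 + 26.186 = 87.105 kPa.
σ'_f = 87.105 > σ'_p = 64.4 kPa, so the stress path crosses the preconsolidation pressure — recompression up to σ'_p, then virgin compression beyond:
S_c = H/(1+e₀)·[C_r·log₁₀(σ'_p/σ'_0) + C_c·log₁₀(σ'_f/σ'_p)]
    = 7.9/2.22 × [0.04×log₁₀(64.4/60.919) + 0.4×log₁₀(87.105/64.4)]
    = 3.5586 × [0.00096532 + 0.052463] = 0.1901 m

S_c ≈ 190 mm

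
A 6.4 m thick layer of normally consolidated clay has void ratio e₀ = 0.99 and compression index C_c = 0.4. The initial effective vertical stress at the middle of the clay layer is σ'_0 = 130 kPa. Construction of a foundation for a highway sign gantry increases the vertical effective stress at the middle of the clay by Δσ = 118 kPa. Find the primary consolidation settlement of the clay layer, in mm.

Final effective stress: σ'_f = σ'_0 + Δσ = 130 + 118 = 248 kPa.
Normally consolidated clay, so the full stress increment lies on the virgin compression line:
S_c = C_c·H/(1+e₀)·log₁₀(σ'_f/σ'_0) = 0.4×6.4/(1+0.99)×log₁₀(248/130)
    = 1.2864 × 0.28051 = 0.3608 m

S_c ≈ 361 mm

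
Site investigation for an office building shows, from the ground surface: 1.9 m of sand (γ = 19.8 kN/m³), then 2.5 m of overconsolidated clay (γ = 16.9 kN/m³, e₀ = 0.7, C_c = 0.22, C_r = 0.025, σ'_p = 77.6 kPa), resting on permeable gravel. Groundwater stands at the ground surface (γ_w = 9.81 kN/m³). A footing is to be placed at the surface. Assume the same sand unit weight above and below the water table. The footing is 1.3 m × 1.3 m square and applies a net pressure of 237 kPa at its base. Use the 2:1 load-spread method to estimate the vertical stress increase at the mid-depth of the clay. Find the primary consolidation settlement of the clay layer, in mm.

Mid-depth of clay below the ground surface: z = 1.9 + 2.5/2 = 3.15 m.
Total vertical stress at mid-clay: σ_v = 19.8×1.9 + 16.9×1.25 = 58.745 kPa.
Pore pressure: u = 9.81×(3.15 − 0) = 30.902 kPa.
Initial effective stress: σ'_0 = σ_v − u = 58.745 − 30.902 = 27.843 kPa.
Stress increase at mid-clay by the 2:1 spreading method:
Δσ = qBL/((B+z)(L+z)) = 237×1.3×1.3/((1.3+3.15)(1.3+3.15)) = 20.226 kPa
Final effective stress: σ'_f = 27.843 + 20.226 = 48.069 kPa.
σ'_f = 48.069 ≤ σ'_p = 77.6 kPa, so the clay remains overconsolidated and only the recompression index applies:
S_c = C_r·H/(1+e₀)·log₁₀(σ'_f/σ'_0) = 0.025×2.5/1.7×log₁₀(48.069/27.843)
    = 0.036765 × 0.23715 = 0.008719 m

S_c ≈ 8.72 mm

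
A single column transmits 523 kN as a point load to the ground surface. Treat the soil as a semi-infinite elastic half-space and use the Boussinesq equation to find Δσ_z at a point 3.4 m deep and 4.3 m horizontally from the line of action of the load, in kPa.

Δσ_z ≈ 1.98 kPa

Boussinesq vertical stress below a point load on an elastic half-space:
Δσ_z = 3P/(2πz²) · [1 + (r/z)²]^(−5/2)
r/z = 4.3/3.4 = 1.2647; [1+(r/z)²]^(−5/2) = 0.091787.
Δσ_z = 3×523/(2π×3.4²) × 0.091787 = 21.602 × 0.091787 = 1.983 kPa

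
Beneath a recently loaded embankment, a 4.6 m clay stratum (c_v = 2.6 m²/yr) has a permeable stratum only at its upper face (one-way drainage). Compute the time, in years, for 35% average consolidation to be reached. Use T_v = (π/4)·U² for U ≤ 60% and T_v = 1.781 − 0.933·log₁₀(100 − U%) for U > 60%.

Drainage path length: H_d = H = 4.6 m (single drainage).
U ≤ 60%: T_v = (π/4)·U² = (π/4)×0.35² = 0.096211.
t = T_v·H_d²/c_v = 0.096211×4.6²/2.6 = 0.783 years.

t ≈ 0.783 years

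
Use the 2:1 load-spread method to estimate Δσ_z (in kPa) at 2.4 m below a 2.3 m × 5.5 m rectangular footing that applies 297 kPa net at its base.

By the 2:1 method the load spreads at 1 horizontal : 2 vertical, so at depth z the loaded area has grown by z in each plan dimension:
Δσ = qBL/((B+z)(L+z)) = 297×2.3×5.5/((2.3+2.4)(5.5+2.4)) = 101.19 kPa

Δσ_z ≈ 101 kPa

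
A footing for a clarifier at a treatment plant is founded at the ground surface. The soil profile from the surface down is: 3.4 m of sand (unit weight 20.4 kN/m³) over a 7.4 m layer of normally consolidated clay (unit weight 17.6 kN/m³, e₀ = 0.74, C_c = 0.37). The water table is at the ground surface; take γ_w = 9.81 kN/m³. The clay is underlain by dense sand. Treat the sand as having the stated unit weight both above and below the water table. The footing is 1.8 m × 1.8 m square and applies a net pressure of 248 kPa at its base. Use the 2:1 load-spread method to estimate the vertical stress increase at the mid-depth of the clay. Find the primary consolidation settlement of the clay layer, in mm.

S_c ≈ 99.4 mm

Mid-depth of clay below the ground surface: z = 3.4 + 7.4/2 = 7.1 m.
Total vertical stress at mid-clay: σ_v = 20.4×3.4 + 17.6×3.7 = 134.48 kPa.
Pore pressure: u = 9.81×(7.1 − 0) = 69.651 kPa.
Initial effective stress: σ'_0 = σ_v − u = 134.48 − 69.651 = 64.829 kPa.
Stress increase at mid-clay by the 2:1 spreading method:
Δσ = qBL/((B+z)(L+z)) = 248×1.8×1.8/((1.8+7.1)(1.8+7.1)) = 10.144 kPa
Final effective stress: σ'_f = σ'_0 + Δσ = 64.829 + 10.144 = 74.973 kPa.
Normally consolidated clay, so the full stress increment lies on the virgin compression line:
S_c = C_c·H/(1+e₀)·log₁₀(σ'_f/σ'_0) = 0.37×7.4/(1+0.74)×log₁₀(74.973/64.829)
    = 1.5736 × 0.063136 = 0.09935 m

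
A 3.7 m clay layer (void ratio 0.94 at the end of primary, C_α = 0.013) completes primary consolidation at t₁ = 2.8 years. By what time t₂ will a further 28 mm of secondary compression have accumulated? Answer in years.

t₂ ≈ 37.7 years

S_s = C_α·H/(1+e_p)·log₁₀(t₂/t₁) ⇒ log₁₀(t₂/t₁) = S_s·(1+e_p)/(C_α·H).
log₁₀(t₂/t₁) = 0.028 × (1+0.94) / (0.013×3.7) = 1.129
t₂ = t₁ × 10^1.129 = 2.8 × 13.47 = 37.71 years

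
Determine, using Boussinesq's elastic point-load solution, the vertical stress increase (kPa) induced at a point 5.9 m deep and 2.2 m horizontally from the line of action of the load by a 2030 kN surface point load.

Δσ_z ≈ 20.1 kPa

Boussinesq vertical stress below a point load on an elastic half-space:
Δσ_z = 3P/(2πz²) · [1 + (r/z)²]^(−5/2)
r/z = 2.2/5.9 = 0.37288; [1+(r/z)²]^(−5/2) = 0.72219.
Δσ_z = 3×2030/(2π×5.9²) × 0.72219 = 27.844 × 0.72219 = 20.11 kPa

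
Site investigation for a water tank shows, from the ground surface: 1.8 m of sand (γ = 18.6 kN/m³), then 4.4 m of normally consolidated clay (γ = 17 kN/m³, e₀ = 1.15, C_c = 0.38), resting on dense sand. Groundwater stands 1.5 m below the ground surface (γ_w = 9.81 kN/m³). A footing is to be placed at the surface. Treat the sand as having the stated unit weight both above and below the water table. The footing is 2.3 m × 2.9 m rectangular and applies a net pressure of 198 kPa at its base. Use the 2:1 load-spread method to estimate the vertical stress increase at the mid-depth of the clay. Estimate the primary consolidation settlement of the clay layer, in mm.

S_c ≈ 170 mm

Mid-depth of clay below the ground surface: z = 1.8 + 4.4/2 = 4 m.
Total vertical stress at mid-clay: σ_v = 18.6×1.8 + 17×2.2 = 70.88 kPa.
Pore pressure: u = 9.81×(4 − 1.5) = 24.525 kPa.
Initial effective stress: σ'_0 = σ_v − u = 70.88 − 24.525 = 46.355 kPa.
Stress increase at mid-clay by the 2:1 spreading method:
Δσ = qBL/((B+z)(L+z)) = 198×2.3×2.9/((2.3+4)(2.9+4)) = 30.381 kPa
Final effective stress: σ'_f = σ'_0 + Δσ = 46.355 + 30.381 = 76.736 kPa.
Normally consolidated clay, so the full stress increment lies on the virgin compression line:
S_c = C_c·H/(1+e₀)·log₁₀(σ'_f/σ'_0) = 0.38×4.4/(1+1.15)×log₁₀(76.736/46.355)
    = 0.77767 × 0.2189 = 0.1702 m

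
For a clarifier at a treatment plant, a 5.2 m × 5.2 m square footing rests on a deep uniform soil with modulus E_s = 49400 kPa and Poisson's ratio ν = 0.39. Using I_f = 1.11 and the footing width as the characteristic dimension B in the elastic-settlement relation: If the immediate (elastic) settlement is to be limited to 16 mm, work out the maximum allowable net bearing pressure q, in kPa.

S_e = q·B·(1−ν²)/E_s · I_f  ⇒  q = S_e·E_s / (B·(1−ν²)·I_f).
q = 0.016 × 49400 / (5.2 × 0.8479 × 1.11) = 161.5 kPa

q ≈ 162 kPa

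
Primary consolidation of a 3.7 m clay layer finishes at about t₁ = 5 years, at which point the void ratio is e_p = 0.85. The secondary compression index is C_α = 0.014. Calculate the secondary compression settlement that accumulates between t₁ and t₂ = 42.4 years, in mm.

Secondary compression: S_s = C_α·H/(1+e_p)·log₁₀(t₂/t₁)
S_s = 0.014×3.7/(1+0.85)×log₁₀(42.4/5)
    = 0.028 × 0.9284 = 0.026 m

S_s ≈ 26 mm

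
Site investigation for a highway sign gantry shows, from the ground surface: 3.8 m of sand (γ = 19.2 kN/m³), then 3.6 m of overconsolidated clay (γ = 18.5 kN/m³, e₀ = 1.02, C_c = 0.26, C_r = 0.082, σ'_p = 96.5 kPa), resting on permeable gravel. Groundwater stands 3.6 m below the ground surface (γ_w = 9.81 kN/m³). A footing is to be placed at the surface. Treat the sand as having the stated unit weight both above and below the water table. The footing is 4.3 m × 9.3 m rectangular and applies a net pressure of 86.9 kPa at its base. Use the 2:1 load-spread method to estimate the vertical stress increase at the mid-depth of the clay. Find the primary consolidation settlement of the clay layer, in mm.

Mid-depth of clay below the ground surface: z = 3.8 + 3.6/2 = 5.6 m.
Total vertical stress at mid-clay: σ_v = 19.2×3.8 + 18.5×1.8 = 106.26 kPa.
Pore pressure: u = 9.81×(5.6 − 3.6) = 19.62 kPa.
Initial effective stress: σ'_0 = σ_v − u = 106.26 − 19.62 = 86.64 kPa.
Stress increase at mid-clay by the 2:1 spreading method:
Δσ = qBL/((B+z)(L+z)) = 86.9×4.3×9.3/((4.3+5.6)(9.3+5.6)) = 23.559 kPa
Final effective stress: σ'_f = 86.64 + 23.559 = 110.2 kPa.
σ'_f = 110.2 > σ'_p = 96.5 kPa, so the stress path crosses the preconsolidation pressure — recompression up to σ'_p, then virgin compression beyond:
S_c = H/(1+e₀)·[C_r·log₁₀(σ'_p/σ'_0) + C_c·log₁₀(σ'_f/σ'_p)]
    = 3.6/2.02 × [0.082×log₁₀(96.5/86.64) + 0.26×log₁₀(110.2/96.5)]
    = 1.7822 × [0.0038383 + 0.01499] = 0.03356 m

S_c ≈ 33.6 mm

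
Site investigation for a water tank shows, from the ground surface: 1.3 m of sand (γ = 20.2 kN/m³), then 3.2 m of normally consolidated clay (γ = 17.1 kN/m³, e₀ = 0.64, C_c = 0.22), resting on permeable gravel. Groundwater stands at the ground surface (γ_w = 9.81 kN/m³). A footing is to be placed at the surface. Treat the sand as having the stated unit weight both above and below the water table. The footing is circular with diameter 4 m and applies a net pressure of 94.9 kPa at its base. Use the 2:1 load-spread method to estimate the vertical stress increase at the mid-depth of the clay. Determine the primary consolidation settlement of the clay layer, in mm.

Mid-depth of clay below the ground surface: z = 1.3 + 3.2/2 = 2.9 m.
Total vertical stress at mid-clay: σ_v = 20.2×1.3 + 17.1×1.6 = 53.62 kPa.
Pore pressure: u = 9.81×(2.9 − 0) = 28.449 kPa.
Initial effective stress: σ'_0 = σ_v − u = 53.62 − 28.449 = 25.171 kPa.
Stress increase at mid-clay by the 2:1 spreading method:
Δσ ≈ qD²/(D+z)² = 94.9×4²/(4+2.9)² = 31.892 kPa
Final effective stress: σ'_f = σ'_0 + Δσ = 25.171 + 31.892 = 57.063 kPa.
Normally consolidated clay, so the full stress increment lies on the virgin compression line:
S_c = C_c·H/(1+e₀)·log₁₀(σ'_f/σ'_0) = 0.22×3.2/(1+0.64)×log₁₀(57.063/25.171)
    = 0.42927 × 0.35545 = 0.1526 m

S_c ≈ 153 mm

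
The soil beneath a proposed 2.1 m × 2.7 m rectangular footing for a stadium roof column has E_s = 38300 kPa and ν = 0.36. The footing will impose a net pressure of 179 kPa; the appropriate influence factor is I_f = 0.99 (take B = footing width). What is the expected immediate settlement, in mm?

Immediate (elastic) settlement: S_e = q·B·(1−ν²)/E_s · I_f.
S_e = 179 × 2.1 × (1 − 0.36²) / 38300 × 0.99
    = 179 × 2.1 × 0.8704 / 38300 × 0.99
    = 0.008457 m = 8.457 mm

S_e ≈ 8.46 mm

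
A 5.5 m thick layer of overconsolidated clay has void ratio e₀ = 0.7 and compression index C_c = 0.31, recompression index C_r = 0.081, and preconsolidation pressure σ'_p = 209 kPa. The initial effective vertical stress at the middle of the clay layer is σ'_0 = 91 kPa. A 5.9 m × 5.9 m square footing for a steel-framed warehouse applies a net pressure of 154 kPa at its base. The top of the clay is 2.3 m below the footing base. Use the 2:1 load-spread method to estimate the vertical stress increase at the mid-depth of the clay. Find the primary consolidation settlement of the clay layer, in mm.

Mid-depth of clay below the footing base: z = 2.3 + 5.5/2 = 5.05 m.
Stress increase at mid-clay by the 2:1 spreading method:
Δσ = qBL/((B+z)(L+z)) = 154×5.9×5.9/((5.9+5.05)(5.9+5.05)) = 44.709 kPa
Final effective stress: σ'_f = 91 + 44.709 = 135.71 kPa.
σ'_f = 135.71 ≤ σ'_p = 209 kPa, so the clay remains overconsolidated and only the recompression index applies:
S_c = C_r·H/(1+e₀)·log₁₀(σ'_f/σ'_0) = 0.081×5.5/1.7×log₁₀(135.71/91)
    = 0.26206 × 0.17357 = 0.04549 m

S_c ≈ 45.5 mm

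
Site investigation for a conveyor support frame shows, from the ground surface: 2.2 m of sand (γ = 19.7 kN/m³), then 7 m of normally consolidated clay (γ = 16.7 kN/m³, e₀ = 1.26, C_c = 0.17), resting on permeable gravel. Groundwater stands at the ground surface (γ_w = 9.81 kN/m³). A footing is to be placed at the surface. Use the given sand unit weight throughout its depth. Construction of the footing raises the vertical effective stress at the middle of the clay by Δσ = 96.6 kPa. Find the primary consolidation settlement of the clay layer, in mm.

S_c ≈ 259 mm

Mid-depth of clay below the ground surface: z = 2.2 + 7/2 = 5.7 m.
Total vertical stress at mid-clay: σ_v = 19.7×2.2 + 16.7×3.5 = 101.79 kPa.
Pore pressure: u = 9.81×(5.7 − 0) = 55.917 kPa.
Initial effective stress: σ'_0 = σ_v − u = 101.79 − 55.917 = 45.873 kPa.
Final effective stress: σ'_f = σ'_0 + Δσ = 45.873 + 96.6 = 142.47 kPa.
Normally consolidated clay, so the full stress increment lies on the virgin compression line:
S_c = C_c·H/(1+e₀)·log₁₀(σ'_f/σ'_0) = 0.17×7/(1+1.26)×log₁₀(142.47/45.873)
    = 0.52655 × 0.49217 = 0.2592 m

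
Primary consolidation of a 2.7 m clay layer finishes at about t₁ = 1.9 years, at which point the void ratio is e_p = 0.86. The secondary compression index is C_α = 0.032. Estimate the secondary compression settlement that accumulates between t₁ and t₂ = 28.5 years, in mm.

S_s ≈ 54.6 mm

Secondary compression: S_s = C_α·H/(1+e_p)·log₁₀(t₂/t₁)
S_s = 0.032×2.7/(1+0.86)×log₁₀(28.5/1.9)
    = 0.04645 × 1.176 = 0.05463 m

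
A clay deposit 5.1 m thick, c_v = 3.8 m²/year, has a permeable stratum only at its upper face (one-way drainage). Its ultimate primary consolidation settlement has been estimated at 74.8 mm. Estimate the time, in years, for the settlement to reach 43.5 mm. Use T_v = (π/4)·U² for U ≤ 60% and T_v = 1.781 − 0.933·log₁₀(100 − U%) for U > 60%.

t ≈ 1.82 years

Drainage path length: H_d = H = 5.1 m (single drainage).
U = S(t)/S_ult = 43.5/74.8 = 0.5816.
U ≤ 60%: T_v = (π/4)·U² = (π/4)×0.58155² = 0.26562.
t = T_v·H_d²/c_v = 0.26562×5.1²/3.8 = 1.818 years.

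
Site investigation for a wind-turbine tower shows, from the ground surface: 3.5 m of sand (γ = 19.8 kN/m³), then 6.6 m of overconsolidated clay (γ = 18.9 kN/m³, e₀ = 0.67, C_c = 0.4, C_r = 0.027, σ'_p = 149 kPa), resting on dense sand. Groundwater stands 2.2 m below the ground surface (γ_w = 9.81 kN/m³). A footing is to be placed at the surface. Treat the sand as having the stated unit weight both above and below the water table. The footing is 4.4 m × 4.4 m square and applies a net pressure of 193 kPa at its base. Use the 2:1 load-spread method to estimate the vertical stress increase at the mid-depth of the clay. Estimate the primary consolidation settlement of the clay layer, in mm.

S_c ≈ 13.7 mm

Mid-depth of clay below the ground surface: z = 3.5 + 6.6/2 = 6.8 m.
Total vertical stress at mid-clay: σ_v = 19.8×3.5 + 18.9×3.3 = 131.67 kPa.
Pore pressure: u = 9.81×(6.8 − 2.2) = 45.126 kPa.
Initial effective stress: σ'_0 = σ_v − u = 131.67 − 45.126 = 86.544 kPa.
Stress increase at mid-clay by the 2:1 spreading method:
Δσ = qBL/((B+z)(L+z)) = 193×4.4×4.4/((4.4+6.8)(4.4+6.8)) = 29.787 kPa
Final effective stress: σ'_f = 86.544 + 29.787 = 116.33 kPa.
σ'_f = 116.33 ≤ σ'_p = 149 kPa, so the clay remains overconsolidated and only the recompression index applies:
S_c = C_r·H/(1+e₀)·log₁₀(σ'_f/σ'_0) = 0.027×6.6/1.67×log₁₀(116.33/86.544)
    = 0.10671 × 0.12845 = 0.01371 m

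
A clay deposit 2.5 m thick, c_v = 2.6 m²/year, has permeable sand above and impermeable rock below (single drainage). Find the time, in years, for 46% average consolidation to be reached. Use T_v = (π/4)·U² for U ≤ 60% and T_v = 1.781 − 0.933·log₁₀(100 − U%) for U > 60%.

Drainage path length: H_d = H = 2.5 m (single drainage).
U ≤ 60%: T_v = (π/4)·U² = (π/4)×0.46² = 0.16619.
t = T_v·H_d²/c_v = 0.16619×2.5²/2.6 = 0.3995 years.

t ≈ 0.399 years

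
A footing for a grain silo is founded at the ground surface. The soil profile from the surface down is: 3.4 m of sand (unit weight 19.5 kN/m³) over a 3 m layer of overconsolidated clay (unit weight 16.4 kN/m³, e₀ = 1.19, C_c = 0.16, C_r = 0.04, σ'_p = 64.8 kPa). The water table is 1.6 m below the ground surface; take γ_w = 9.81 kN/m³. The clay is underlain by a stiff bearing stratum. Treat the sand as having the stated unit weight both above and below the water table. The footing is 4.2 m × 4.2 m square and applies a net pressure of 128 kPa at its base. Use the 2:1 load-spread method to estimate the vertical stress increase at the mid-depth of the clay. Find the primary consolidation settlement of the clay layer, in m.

S_c ≈ 0.0291 m

Mid-depth of clay below the ground surface: z = 3.4 + 3/2 = 4.9 m.
Total vertical stress at mid-clay: σ_v = 19.5×3.4 + 16.4×1.5 = 90.9 kPa.
Pore pressure: u = 9.81×(4.9 − 1.6) = 32.373 kPa.
Initial effective stress: σ'_0 = σ_v − u = 90.9 − 32.373 = 58.527 kPa.
Stress increase at mid-clay by the 2:1 spreading method:
Δσ = qBL/((B+z)(L+z)) = 128×4.2×4.2/((4.2+4.9)(4.2+4.9)) = 27.266 kPa
Final effective stress: σ'_f = 58.527 + 27.266 = 85.793 kPa.
σ'_f = 85.793 > σ'_p = 64.8 kPa, so the stress path crosses the preconsolidation pressure — recompression up to σ'_p, then virgin compression beyond:
S_c = H/(1+e₀)·[C_r·log₁₀(σ'_p/σ'_0) + C_c·log₁₀(σ'_f/σ'_p)]
    = 3/2.19 × [0.04×log₁₀(64.8/58.527) + 0.16×log₁₀(85.793/64.8)]
    = 1.3699 × [0.0017687 + 0.0195] = 0.02914 m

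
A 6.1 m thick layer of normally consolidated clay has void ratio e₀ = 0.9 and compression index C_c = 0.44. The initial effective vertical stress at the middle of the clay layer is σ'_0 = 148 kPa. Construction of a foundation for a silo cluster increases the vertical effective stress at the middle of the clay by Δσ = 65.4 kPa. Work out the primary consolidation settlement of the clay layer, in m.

Final effective stress: σ'_f = σ'_0 + Δσ = 148 + 65.4 = 213.4 kPa.
Normally consolidated clay, so the full stress increment lies on the virgin compression line:
S_c = C_c·H/(1+e₀)·log₁₀(σ'_f/σ'_0) = 0.44×6.1/(1+0.9)×log₁₀(213.4/148)
    = 1.4126 × 0.15893 = 0.2245 m

S_c ≈ 0.225 m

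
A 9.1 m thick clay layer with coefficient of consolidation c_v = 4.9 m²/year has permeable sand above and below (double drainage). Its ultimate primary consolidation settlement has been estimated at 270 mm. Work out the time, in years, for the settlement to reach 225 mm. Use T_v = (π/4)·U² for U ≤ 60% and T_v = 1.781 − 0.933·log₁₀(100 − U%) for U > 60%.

Drainage path length: H_d = H/2 = 4.55 m (double drainage).
U = S(t)/S_ult = 225/270 = 0.8333.
U > 60%: T_v = 1.781 − 0.933·log₁₀(100 − 83.333) = 0.64102.
t = T_v·H_d²/c_v = 0.64102×4.55²/4.9 = 2.708 years.

t ≈ 2.71 years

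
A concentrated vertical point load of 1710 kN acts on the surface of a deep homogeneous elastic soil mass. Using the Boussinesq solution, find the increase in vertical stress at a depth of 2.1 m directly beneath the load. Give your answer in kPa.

Δσ_z ≈ 185 kPa

Boussinesq vertical stress below a point load on an elastic half-space:
Δσ_z = 3P/(2πz²) · [1 + (r/z)²]^(−5/2)
r/z = 0/2.1 = 0; [1+(r/z)²]^(−5/2) = 1.
Δσ_z = 3×1710/(2π×2.1²) × 1 = 185.14 × 1 = 185.1 kPa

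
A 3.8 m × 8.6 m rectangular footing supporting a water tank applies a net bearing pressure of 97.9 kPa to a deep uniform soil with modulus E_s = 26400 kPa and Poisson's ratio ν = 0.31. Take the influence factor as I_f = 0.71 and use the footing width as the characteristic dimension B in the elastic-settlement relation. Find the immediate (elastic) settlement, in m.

Immediate (elastic) settlement: S_e = q·B·(1−ν²)/E_s · I_f.
S_e = 97.9 × 3.8 × (1 − 0.31²) / 26400 × 0.71
    = 97.9 × 3.8 × 0.9039 / 26400 × 0.71
    = 0.009044 m

S_e ≈ 0.00904 m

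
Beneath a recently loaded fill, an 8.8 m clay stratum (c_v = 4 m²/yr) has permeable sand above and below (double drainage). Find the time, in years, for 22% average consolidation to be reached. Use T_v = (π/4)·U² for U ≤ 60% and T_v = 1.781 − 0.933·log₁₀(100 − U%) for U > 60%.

t ≈ 0.184 years

Drainage path length: H_d = H/2 = 4.4 m (double drainage).
U ≤ 60%: T_v = (π/4)·U² = (π/4)×0.22² = 0.038013.
t = T_v·H_d²/c_v = 0.038013×4.4²/4 = 0.184 years.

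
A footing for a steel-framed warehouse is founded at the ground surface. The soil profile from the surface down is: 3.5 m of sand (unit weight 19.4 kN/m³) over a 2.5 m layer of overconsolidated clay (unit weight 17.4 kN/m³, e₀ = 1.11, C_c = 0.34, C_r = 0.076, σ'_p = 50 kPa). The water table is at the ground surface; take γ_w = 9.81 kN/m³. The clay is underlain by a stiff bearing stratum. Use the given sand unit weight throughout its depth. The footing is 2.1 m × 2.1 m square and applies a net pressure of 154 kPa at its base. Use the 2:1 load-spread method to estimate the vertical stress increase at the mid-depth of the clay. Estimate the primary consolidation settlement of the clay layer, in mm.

S_c ≈ 30.4 mm

Mid-depth of clay below the ground surface: z = 3.5 + 2.5/2 = 4.75 m.
Total vertical stress at mid-clay: σ_v = 19.4×3.5 + 17.4×1.25 = 89.65 kPa.
Pore pressure: u = 9.81×(4.75 − 0) = 46.598 kPa.
Initial effective stress: σ'_0 = σ_v − u = 89.65 − 46.598 = 43.052 kPa.
Stress increase at mid-clay by the 2:1 spreading method:
Δσ = qBL/((B+z)(L+z)) = 154×2.1×2.1/((2.1+4.75)(2.1+4.75)) = 14.474 kPa
Final effective stress: σ'_f = 43.052 + 14.474 = 57.526 kPa.
σ'_f = 57.526 > σ'_p = 50 kPa, so the stress path crosses the preconsolidation pressure — recompression up to σ'_p, then virgin compression beyond:
S_c = H/(1+e₀)·[C_r·log₁₀(σ'_p/σ'_0) + C_c·log₁₀(σ'_f/σ'_p)]
    = 2.5/2.11 × [0.076×log₁₀(50/43.052) + 0.34×log₁₀(57.526/50)]
    = 1.1848 × [0.0049382 + 0.020704] = 0.03038 m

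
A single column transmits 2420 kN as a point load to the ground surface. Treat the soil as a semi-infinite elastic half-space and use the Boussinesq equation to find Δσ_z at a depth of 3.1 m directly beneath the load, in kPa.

Boussinesq vertical stress below a point load on an elastic half-space:
Δσ_z = 3P/(2πz²) · [1 + (r/z)²]^(−5/2)
r/z = 0/3.1 = 0; [1+(r/z)²]^(−5/2) = 1.
Δσ_z = 3×2420/(2π×3.1²) × 1 = 120.24 × 1 = 120.2 kPa

Δσ_z ≈ 120 kPa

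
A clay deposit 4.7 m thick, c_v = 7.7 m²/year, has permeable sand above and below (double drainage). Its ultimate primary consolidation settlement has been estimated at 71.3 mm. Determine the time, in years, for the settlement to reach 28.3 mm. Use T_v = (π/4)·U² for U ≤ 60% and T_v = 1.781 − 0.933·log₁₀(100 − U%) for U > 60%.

t ≈ 0.0887 years

Drainage path length: H_d = H/2 = 2.35 m (double drainage).
U = S(t)/S_ult = 28.3/71.3 = 0.3969.
U ≤ 60%: T_v = (π/4)·U² = (π/4)×0.39691² = 0.12373.
t = T_v·H_d²/c_v = 0.12373×2.35²/7.7 = 0.08874 years.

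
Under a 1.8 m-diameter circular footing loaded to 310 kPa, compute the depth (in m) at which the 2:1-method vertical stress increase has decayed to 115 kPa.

z ≈ 1.16 m

2:1 spreading — at depth z the loaded area has grown by z in each plan dimension:
qD²/(D+z)² = Δσ_z ⇒ z = D(√(q/Δσ_z) − 1) = 1.8×(√(310/115) − 1) = 1.155 m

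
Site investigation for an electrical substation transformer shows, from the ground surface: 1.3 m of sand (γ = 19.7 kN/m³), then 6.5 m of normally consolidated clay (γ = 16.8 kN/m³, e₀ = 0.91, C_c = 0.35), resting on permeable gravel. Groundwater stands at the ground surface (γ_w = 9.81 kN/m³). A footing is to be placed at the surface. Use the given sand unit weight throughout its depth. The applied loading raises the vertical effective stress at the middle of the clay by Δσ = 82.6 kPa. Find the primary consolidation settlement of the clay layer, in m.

Mid-depth of clay below the ground surface: z = 1.3 + 6.5/2 = 4.55 m.
Total vertical stress at mid-clay: σ_v = 19.7×1.3 + 16.8×3.25 = 80.21 kPa.
Pore pressure: u = 9.81×(4.55 − 0) = 44.636 kPa.
Initial effective stress: σ'_0 = σ_v − u = 80.21 − 44.636 = 35.574 kPa.
Final effective stress: σ'_f = σ'_0 + Δσ = 35.574 + 82.6 = 118.17 kPa.
Normally consolidated clay, so the full stress increment lies on the virgin compression line:
S_c = C_c·H/(1+e₀)·log₁₀(σ'_f/σ'_0) = 0.35×6.5/(1+0.91)×log₁₀(118.17/35.574)
    = 1.1911 × 0.52137 = 0.621 m

S_c ≈ 0.621 m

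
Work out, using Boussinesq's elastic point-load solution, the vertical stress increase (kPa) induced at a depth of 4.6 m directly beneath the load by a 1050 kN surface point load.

Δσ_z ≈ 23.7 kPa

Boussinesq vertical stress below a point load on an elastic half-space:
Δσ_z = 3P/(2πz²) · [1 + (r/z)²]^(−5/2)
r/z = 0/4.6 = 0; [1+(r/z)²]^(−5/2) = 1.
Δσ_z = 3×1050/(2π×4.6²) × 1 = 23.693 × 1 = 23.69 kPa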